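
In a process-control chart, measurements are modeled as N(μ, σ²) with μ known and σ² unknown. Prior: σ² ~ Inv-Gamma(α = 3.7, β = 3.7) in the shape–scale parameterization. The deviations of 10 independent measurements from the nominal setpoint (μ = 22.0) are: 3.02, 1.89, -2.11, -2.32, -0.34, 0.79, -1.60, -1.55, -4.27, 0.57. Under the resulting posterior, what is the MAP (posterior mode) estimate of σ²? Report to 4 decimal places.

With known mean μ and an Inverse-Gamma(α, β) prior on σ², the Normal likelihood is conjugate: posterior is Inv-Gamma(α + n/2, β + Σ(xᵢ−μ)²/2).
Σ(xᵢ−μ)² = (3.02)² + (1.89)² + (-2.11)² + (-2.32)² + (-0.34)² + (0.79)² + (-1.60)² + (-1.55)² + (-4.27)² + (0.57)² = 46.7870.
Posterior: Inv-Gamma(3.7 + 10/2, 3.7 + 46.7870/2) = Inv-Gamma(8.70, 27.09350).
Mode = β/(α+1) = 27.09350/9.70 = 2.7931.

2.7931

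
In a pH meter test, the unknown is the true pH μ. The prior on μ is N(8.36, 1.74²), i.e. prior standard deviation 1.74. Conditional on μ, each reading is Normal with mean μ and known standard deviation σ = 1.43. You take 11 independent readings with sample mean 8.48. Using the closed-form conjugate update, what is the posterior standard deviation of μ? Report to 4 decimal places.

For Normal data with known variance σ², a Normal(μ₀, σ₀²) prior on μ is conjugate. Posterior precision = 1/σ₀² + n/σ²; posterior mean is the precision-weighted average of μ₀ and x̄.
σ₀² = 1.74² = 3.0276, σ² = 1.43² = 2.0449; σ² + n·σ₀² = 2.0449 + 11·3.0276 = 35.3485.
Posterior precision = 1/σ₀² + n/σ² = 1/3.0276 + 11/2.0449 = (σ² + n·σ₀²)/(σ₀²σ²) = 35.3485/(3.0276·2.0449); posterior variance σₙ² = σ₀²σ²/(σ² + n·σ₀²) = 3.0276·2.0449/35.3485 = 0.175146.
Posterior SD = √σₙ² = √(3.0276·2.0449/35.3485) = 0.4185.

0.4185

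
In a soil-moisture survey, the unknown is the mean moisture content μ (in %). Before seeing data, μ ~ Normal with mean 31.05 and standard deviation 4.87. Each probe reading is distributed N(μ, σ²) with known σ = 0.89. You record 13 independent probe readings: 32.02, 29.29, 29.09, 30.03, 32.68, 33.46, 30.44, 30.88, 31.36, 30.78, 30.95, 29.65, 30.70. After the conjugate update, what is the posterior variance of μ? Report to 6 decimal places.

For Normal data with known variance σ², a Normal(μ₀, σ₀²) prior on μ is conjugate. Posterior precision = 1/σ₀² + n/σ²; posterior mean is the precision-weighted average of μ₀ and x̄.
σ₀² = 4.87² = 23.7169, σ² = 0.89² = 0.7921; σ² + n·σ₀² = 0.7921 + 13·23.7169 = 309.1118.
Posterior precision = 1/σ₀² + n/σ² = 1/23.7169 + 13/0.7921 = (σ² + n·σ₀²)/(σ₀²σ²) = 309.1118/(23.7169·0.7921); posterior variance σₙ² = σ₀²σ²/(σ² + n·σ₀²) = 23.7169·0.7921/309.1118 = 0.060775.

0.060775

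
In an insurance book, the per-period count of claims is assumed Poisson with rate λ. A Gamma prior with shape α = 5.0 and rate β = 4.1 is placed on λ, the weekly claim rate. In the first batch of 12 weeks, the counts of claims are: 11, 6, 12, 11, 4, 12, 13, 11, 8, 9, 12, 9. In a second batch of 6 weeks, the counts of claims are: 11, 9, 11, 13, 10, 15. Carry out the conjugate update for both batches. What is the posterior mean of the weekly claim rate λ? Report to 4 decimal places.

8.6878

With a Gamma(shape α, rate β) prior, the Poisson likelihood is conjugate: the posterior is Gamma(α + ΣXᵢ, β + n).
Batch 1: sum of counts S = 118 over n = 12 weeks.
After batch 1: Gamma(α+S, β+n) = Gamma(5.0+118, 4.1+12) = Gamma(123.0, 16.1).
Batch 2: sum of counts S = 69 over n = 6 weeks.
After batch 2: Gamma(α+S, β+n) = Gamma(123.0+69, 16.1+6) = Gamma(192.0, 22.1).
Posterior mean = α/β = 192.0/22.1 = 8.6878.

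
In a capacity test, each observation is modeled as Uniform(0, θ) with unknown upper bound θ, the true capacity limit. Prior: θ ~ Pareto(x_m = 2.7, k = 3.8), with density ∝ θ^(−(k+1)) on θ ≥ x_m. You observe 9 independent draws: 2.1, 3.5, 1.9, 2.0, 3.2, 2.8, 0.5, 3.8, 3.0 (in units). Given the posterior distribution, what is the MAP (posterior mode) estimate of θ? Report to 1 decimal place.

3.8

A Pareto(scale x_m, shape k) prior on the upper bound θ of Uniform(0, θ) is conjugate: posterior is Pareto(max(x_m, max xᵢ), k + n).
Sample maximum = 3.8; prior scale x_m = 2.7 → posterior scale = max = 3.8.
Posterior shape = 3.8 + 9 = 12.8.
The Pareto density is decreasing on [x_m, ∞), so the mode is x_m = 3.8.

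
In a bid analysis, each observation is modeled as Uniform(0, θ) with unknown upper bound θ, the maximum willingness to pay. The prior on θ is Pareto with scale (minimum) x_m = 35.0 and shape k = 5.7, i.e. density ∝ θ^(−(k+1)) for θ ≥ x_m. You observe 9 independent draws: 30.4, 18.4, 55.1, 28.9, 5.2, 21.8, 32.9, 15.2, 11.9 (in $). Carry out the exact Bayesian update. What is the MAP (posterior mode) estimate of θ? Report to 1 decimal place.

55.1

A Pareto(scale x_m, shape k) prior on the upper bound θ of Uniform(0, θ) is conjugate: posterior is Pareto(max(x_m, max xᵢ), k + n).
Sample maximum = 55.1; prior scale x_m = 35.0 → posterior scale = max = 55.1.
Posterior shape = 5.7 + 9 = 14.7.
The Pareto density is decreasing on [x_m, ∞), so the mode is x_m = 55.1.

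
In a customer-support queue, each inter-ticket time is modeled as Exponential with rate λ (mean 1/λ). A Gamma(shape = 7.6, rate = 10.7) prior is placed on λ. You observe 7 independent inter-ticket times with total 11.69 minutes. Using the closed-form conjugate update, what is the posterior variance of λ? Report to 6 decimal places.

0.029124

With a Gamma(shape α, rate β) prior on the exponential rate λ, the posterior after n observations with total T = Σxᵢ is Gamma(α+n, β+T).
Posterior: Gamma(7.6+7, 10.7+11.69) = Gamma(14.6, 22.39).
Var = α/β² = 0.029124.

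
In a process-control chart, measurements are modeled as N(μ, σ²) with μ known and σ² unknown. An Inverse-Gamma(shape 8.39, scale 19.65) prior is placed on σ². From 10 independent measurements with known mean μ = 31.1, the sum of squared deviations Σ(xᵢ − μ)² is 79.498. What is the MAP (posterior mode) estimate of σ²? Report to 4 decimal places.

4.1278

With known mean μ and an Inverse-Gamma(α, β) prior on σ², the Normal likelihood is conjugate: posterior is Inv-Gamma(α + n/2, β + Σ(xᵢ−μ)²/2).
Posterior: Inv-Gamma(8.39 + 10/2, 19.65 + 79.498/2) = Inv-Gamma(13.39, 59.3990).
Mode = β/(α+1) = 59.3990/14.39 = 4.1278.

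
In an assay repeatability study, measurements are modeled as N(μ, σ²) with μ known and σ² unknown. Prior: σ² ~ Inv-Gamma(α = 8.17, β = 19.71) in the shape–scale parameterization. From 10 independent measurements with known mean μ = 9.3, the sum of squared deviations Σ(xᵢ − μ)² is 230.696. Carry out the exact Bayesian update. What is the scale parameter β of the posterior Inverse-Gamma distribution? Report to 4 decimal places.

With known mean μ and an Inverse-Gamma(α, β) prior on σ², the Normal likelihood is conjugate: posterior is Inv-Gamma(α + n/2, β + Σ(xᵢ−μ)²/2).
Posterior: Inv-Gamma(8.17 + 10/2, 19.71 + 230.696/2) = Inv-Gamma(13.17, 135.0580).
Posterior β = 135.0580.

135.0580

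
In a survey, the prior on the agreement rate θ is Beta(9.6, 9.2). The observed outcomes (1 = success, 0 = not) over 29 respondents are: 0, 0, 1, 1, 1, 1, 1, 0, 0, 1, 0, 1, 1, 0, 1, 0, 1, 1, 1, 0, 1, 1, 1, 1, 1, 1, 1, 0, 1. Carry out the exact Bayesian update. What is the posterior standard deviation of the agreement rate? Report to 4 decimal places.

0.0695

The Beta prior is conjugate to a Binomial/Bernoulli likelihood; the update adds successes to α and failures to β.
Posterior: Beta(α+k, β+n−k) = Beta(9.6+20, 9.2+9) = Beta(29.6, 18.2).
Var = αβ/((α+β)²(α+β+1)) = 29.6·18.2/(47.8²·48.8) = 0.00483156; SD = √0.00483156 = 0.0695.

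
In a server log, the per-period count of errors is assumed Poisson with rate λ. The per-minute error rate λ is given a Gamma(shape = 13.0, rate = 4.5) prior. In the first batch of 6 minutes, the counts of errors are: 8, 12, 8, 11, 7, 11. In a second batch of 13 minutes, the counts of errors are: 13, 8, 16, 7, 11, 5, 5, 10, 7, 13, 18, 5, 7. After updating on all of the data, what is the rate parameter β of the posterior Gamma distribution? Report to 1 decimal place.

23.5

With a Gamma(shape α, rate β) prior, the Poisson likelihood is conjugate: the posterior is Gamma(α + ΣXᵢ, β + n).
Batch 1: sum of counts S = 57 over n = 6 minutes.
After batch 1: Gamma(α+S, β+n) = Gamma(13.0+57, 4.5+6) = Gamma(70.0, 10.5).
Batch 2: sum of counts S = 125 over n = 13 minutes.
After batch 2: Gamma(α+S, β+n) = Gamma(70.0+125, 10.5+13) = Gamma(195.0, 23.5).
Posterior β = 23.5.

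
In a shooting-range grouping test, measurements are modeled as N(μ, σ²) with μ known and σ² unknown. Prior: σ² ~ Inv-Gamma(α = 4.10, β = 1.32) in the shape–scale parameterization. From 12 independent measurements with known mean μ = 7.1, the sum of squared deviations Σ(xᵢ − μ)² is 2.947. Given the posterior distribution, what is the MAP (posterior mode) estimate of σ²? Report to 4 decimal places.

With known mean μ and an Inverse-Gamma(α, β) prior on σ², the Normal likelihood is conjugate: posterior is Inv-Gamma(α + n/2, β + Σ(xᵢ−μ)²/2).
Posterior: Inv-Gamma(4.10 + 12/2, 1.32 + 2.947/2) = Inv-Gamma(10.10, 2.7935).
Mode = β/(α+1) = 2.7935/11.10 = 0.2517.

0.2517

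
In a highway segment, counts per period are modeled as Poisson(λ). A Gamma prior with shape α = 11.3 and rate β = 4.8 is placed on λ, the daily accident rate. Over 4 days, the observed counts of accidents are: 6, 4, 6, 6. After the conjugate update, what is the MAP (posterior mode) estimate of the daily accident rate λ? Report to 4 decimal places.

3.6705

With a Gamma(shape α, rate β) prior, the Poisson likelihood is conjugate: the posterior is Gamma(α + ΣXᵢ, β + n).
Sum of counts S = 22 over n = 4 days.
Posterior: Gamma(α+S, β+n) = Gamma(11.3+22, 4.8+4) = Gamma(33.3, 8.8).
Mode of Gamma(α,β) for α≥1 is (α−1)/β = 32.3/8.8 = 3.6705.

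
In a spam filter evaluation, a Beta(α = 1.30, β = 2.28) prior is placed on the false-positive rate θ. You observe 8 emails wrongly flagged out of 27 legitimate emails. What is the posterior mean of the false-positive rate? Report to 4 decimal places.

The Beta prior is conjugate to a Binomial/Bernoulli likelihood; the update adds successes to α and failures to β.
Posterior: Beta(α+k, β+n−k) = Beta(1.30+8, 2.28+19) = Beta(9.30, 21.28).
Posterior mean = α/(α+β) = 9.30/30.58 = 0.3041.

0.3041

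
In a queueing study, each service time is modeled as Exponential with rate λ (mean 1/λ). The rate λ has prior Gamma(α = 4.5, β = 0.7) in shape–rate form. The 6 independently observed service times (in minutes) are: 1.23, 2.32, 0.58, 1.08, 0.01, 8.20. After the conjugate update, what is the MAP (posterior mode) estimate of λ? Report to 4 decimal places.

0.6728

With a Gamma(shape α, rate β) prior on the exponential rate λ, the posterior after n observations with total T = Σxᵢ is Gamma(α+n, β+T).
Sum of observations T = 13.42 minutes; n = 6.
Posterior: Gamma(4.5+6, 0.7+13.42) = Gamma(10.5, 14.12).
Mode = (α−1)/β = 0.6728.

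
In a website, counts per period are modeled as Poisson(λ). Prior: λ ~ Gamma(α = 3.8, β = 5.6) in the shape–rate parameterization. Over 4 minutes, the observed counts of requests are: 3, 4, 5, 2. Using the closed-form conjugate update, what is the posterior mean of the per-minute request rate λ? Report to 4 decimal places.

1.8542

With a Gamma(shape α, rate β) prior, the Poisson likelihood is conjugate: the posterior is Gamma(α + ΣXᵢ, β + n).
Sum of counts S = 14 over n = 4 minutes.
Posterior: Gamma(α+S, β+n) = Gamma(3.8+14, 5.6+4) = Gamma(17.8, 9.6).
Posterior mean = α/β = 17.8/9.6 = 1.8542.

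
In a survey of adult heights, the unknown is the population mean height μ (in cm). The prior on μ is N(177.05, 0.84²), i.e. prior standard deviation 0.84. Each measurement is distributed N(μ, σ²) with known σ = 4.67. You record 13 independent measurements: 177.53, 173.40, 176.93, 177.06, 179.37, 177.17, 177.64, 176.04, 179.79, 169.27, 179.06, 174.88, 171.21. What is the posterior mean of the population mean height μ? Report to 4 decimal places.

For Normal data with known variance σ², a Normal(μ₀, σ₀²) prior on μ is conjugate. Posterior precision = 1/σ₀² + n/σ²; posterior mean is the precision-weighted average of μ₀ and x̄.
Σxᵢ = 177.53 + 173.40 + 176.93 + 177.06 + 179.37 + 177.17 + 177.64 + 176.04 + 179.79 + 169.27 + 179.06 + 174.88 + 171.21 = 2289.35, so n·x̄ = 2289.35.
σ₀² = 0.84² = 0.7056, σ² = 4.67² = 21.8089; σ² + n·σ₀² = 21.8089 + 13·0.7056 = 30.9817.
Posterior mean = (μ₀/σ₀² + n·x̄/σ²)/(1/σ₀² + n/σ²) = (σ²·μ₀ + σ₀²·n·x̄)/(σ² + n·σ₀²) = (21.8089·177.05 + 0.7056·2289.35)/30.9817 = 5476.631105/30.9817 = 176.7699.

176.7699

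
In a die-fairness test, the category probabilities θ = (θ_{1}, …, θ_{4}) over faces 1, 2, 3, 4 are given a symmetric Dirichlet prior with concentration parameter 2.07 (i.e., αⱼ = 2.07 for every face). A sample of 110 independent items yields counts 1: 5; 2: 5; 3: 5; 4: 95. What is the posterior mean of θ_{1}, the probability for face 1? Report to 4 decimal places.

0.0598

The Dirichlet prior is conjugate to the Multinomial likelihood: each posterior αⱼ = prior αⱼ + observed count nⱼ.
Posterior concentration: (7.07, 7.07, 7.07, 97.07), total = 118.28.
E[θ_{1}|data] = α_{1}/Σα = 7.07/118.28 = 0.0598.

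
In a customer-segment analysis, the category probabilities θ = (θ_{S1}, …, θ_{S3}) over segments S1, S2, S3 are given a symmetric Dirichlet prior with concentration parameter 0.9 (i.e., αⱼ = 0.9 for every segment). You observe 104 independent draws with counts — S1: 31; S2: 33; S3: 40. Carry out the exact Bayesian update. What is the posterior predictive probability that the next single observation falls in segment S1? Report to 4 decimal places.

0.2990

The Dirichlet prior is conjugate to the Multinomial likelihood: each posterior αⱼ = prior αⱼ + observed count nⱼ.
Posterior concentration: (31.9, 33.9, 40.9), total = 106.7.
P(next = S1 | data) = α_{S1}/Σα = 0.2990.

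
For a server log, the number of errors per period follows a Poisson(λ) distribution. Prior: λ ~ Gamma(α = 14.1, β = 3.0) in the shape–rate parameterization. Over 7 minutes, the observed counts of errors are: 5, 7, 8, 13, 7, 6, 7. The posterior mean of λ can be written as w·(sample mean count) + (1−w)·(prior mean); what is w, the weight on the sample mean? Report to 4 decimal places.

0.7000

With a Gamma(shape α, rate β) prior, the Poisson likelihood is conjugate: the posterior is Gamma(α + ΣXᵢ, β + n).
Posterior mean = (α₀+S)/(β₀+n) = [n/(β₀+n)]·(S/n) + [β₀/(β₀+n)]·(α₀/β₀), so only n and β₀ enter the weight.
Weight on data w = n/(β₀+n) = 7/(3.0+7) = 7/10.0 = 0.7000.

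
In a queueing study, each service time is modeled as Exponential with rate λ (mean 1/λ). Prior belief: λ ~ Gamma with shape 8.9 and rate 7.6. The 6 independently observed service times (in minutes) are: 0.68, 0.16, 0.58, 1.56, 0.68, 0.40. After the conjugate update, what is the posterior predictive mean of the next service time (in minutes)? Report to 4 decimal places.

0.8388

With a Gamma(shape α, rate β) prior on the exponential rate λ, the posterior after n observations with total T = Σxᵢ is Gamma(α+n, β+T).
Sum of observations T = 4.06 minutes; n = 6.
Posterior: Gamma(8.9+6, 7.6+4.06) = Gamma(14.9, 11.66).
The predictive distribution for the next observation is Lomax; its mean is β/(α−1) = 11.66/13.9 = 0.8388.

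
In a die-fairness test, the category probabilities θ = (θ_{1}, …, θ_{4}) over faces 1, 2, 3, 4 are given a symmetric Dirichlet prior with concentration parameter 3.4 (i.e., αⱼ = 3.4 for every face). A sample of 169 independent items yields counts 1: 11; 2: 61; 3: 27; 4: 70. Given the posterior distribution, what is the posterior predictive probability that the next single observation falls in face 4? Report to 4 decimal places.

0.4020

The Dirichlet prior is conjugate to the Multinomial likelihood: each posterior αⱼ = prior αⱼ + observed count nⱼ.
Posterior concentration: (14.4, 64.4, 30.4, 73.4), total = 182.6.
P(next = 4 | data) = α_{4}/Σα = 0.4020.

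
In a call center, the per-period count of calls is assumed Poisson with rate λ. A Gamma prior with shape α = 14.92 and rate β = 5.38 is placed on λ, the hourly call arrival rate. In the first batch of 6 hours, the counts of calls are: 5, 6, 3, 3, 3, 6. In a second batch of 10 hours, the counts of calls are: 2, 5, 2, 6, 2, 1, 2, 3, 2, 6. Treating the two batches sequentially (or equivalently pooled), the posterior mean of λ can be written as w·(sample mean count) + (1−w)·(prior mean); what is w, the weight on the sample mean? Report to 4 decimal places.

0.7484

With a Gamma(shape α, rate β) prior, the Poisson likelihood is conjugate: the posterior is Gamma(α + ΣXᵢ, β + n).
Total number of hours: n = 6 + 10 = 16.
Posterior mean = (α₀+S)/(β₀+n) = [n/(β₀+n)]·(S/n) + [β₀/(β₀+n)]·(α₀/β₀), so only n and β₀ enter the weight.
Weight on data w = n/(β₀+n) = 16/(5.38+16) = 16/21.38 = 0.7484.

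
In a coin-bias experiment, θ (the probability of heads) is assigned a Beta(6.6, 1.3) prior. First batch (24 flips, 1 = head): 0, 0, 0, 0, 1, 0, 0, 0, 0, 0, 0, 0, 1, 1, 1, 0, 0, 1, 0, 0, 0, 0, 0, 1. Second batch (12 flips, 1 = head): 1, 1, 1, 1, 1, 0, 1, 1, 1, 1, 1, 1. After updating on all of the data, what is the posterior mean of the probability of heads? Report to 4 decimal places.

0.5376

The Beta prior is conjugate to a Binomial/Bernoulli likelihood; the update adds successes to α and failures to β.
After batch 1: Beta(6.6+6, 1.3+18) = Beta(12.6, 19.3).
After batch 2: Beta(12.6+11, 19.3+1) = Beta(23.6, 20.3).
Posterior mean = α/(α+β) = 23.6/43.9 = 0.5376.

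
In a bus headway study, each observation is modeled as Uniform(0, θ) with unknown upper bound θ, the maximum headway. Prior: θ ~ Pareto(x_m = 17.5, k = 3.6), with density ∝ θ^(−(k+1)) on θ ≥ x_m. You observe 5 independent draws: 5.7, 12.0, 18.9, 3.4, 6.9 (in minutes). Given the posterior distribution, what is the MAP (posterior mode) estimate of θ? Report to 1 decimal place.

A Pareto(scale x_m, shape k) prior on the upper bound θ of Uniform(0, θ) is conjugate: posterior is Pareto(max(x_m, max xᵢ), k + n).
Sample maximum = 18.9; prior scale x_m = 17.5 → posterior scale = max = 18.9.
Posterior shape = 3.6 + 5 = 8.6.
The Pareto density is decreasing on [x_m, ∞), so the mode is x_m = 18.9.

18.9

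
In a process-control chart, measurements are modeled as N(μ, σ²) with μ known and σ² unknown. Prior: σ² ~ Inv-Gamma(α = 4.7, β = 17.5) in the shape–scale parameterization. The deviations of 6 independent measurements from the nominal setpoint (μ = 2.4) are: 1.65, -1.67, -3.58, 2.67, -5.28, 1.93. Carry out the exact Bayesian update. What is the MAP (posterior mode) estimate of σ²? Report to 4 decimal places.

5.2908

With known mean μ and an Inverse-Gamma(α, β) prior on σ², the Normal likelihood is conjugate: posterior is Inv-Gamma(α + n/2, β + Σ(xᵢ−μ)²/2).
Σ(xᵢ−μ)² = (1.65)² + (-1.67)² + (-3.58)² + (2.67)² + (-5.28)² + (1.93)² = 57.0600.
Posterior: Inv-Gamma(4.7 + 6/2, 17.5 + 57.0600/2) = Inv-Gamma(7.70, 46.03000).
Mode = β/(α+1) = 46.03000/8.70 = 5.2908.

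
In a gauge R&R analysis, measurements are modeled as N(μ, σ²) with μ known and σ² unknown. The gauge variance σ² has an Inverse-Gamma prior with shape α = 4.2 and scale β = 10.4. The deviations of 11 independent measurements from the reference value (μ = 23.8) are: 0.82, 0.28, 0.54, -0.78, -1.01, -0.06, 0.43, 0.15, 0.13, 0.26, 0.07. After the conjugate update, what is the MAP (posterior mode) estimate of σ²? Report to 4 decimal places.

1.1108

With known mean μ and an Inverse-Gamma(α, β) prior on σ², the Normal likelihood is conjugate: posterior is Inv-Gamma(α + n/2, β + Σ(xᵢ−μ)²/2).
Σ(xᵢ−μ)² = (0.82)² + (0.28)² + (0.54)² + (-0.78)² + (-1.01)² + (-0.06)² + (0.43)² + (0.15)² + (0.13)² + (0.26)² + (0.07)² = 2.9713.
Posterior: Inv-Gamma(4.2 + 11/2, 10.4 + 2.9713/2) = Inv-Gamma(9.70, 11.88565).
Mode = β/(α+1) = 11.88565/10.70 = 1.1108.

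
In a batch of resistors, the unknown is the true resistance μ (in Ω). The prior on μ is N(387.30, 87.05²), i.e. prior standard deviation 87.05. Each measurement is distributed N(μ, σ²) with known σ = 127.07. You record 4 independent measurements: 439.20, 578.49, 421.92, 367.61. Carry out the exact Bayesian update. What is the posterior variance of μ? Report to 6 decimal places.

2633.703543

For Normal data with known variance σ², a Normal(μ₀, σ₀²) prior on μ is conjugate. Posterior precision = 1/σ₀² + n/σ²; posterior mean is the precision-weighted average of μ₀ and x̄.
σ₀² = 87.05² = 7577.7025, σ² = 127.07² = 16146.7849; σ² + n·σ₀² = 16146.7849 + 4·7577.7025 = 46457.5949.
Posterior precision = 1/σ₀² + n/σ² = 1/7577.7025 + 4/16146.7849 = (σ² + n·σ₀²)/(σ₀²σ²) = 46457.5949/(7577.7025·16146.7849); posterior variance σₙ² = σ₀²σ²/(σ² + n·σ₀²) = 7577.7025·16146.7849/46457.5949 = 2633.703543.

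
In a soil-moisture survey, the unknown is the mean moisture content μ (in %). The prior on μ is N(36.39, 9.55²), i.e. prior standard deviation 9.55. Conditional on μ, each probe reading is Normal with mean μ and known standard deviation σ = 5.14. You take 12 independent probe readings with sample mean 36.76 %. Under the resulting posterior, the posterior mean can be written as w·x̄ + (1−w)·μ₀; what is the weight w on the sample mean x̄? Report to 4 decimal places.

0.9764

For Normal data with known variance σ², a Normal(μ₀, σ₀²) prior on μ is conjugate. Posterior precision = 1/σ₀² + n/σ²; posterior mean is the precision-weighted average of μ₀ and x̄.
σ₀² = 9.55² = 91.2025, σ² = 5.14² = 26.4196. Prior precision 1/σ₀² = 1/91.2025; data precision n/σ² = 12/26.4196.
w = (n/σ²)/(1/σ₀² + n/σ²) = n·σ₀²/(σ² + n·σ₀²) = 12·91.2025/(26.4196 + 12·91.2025) = 1094.43/1120.8496 = 0.9764.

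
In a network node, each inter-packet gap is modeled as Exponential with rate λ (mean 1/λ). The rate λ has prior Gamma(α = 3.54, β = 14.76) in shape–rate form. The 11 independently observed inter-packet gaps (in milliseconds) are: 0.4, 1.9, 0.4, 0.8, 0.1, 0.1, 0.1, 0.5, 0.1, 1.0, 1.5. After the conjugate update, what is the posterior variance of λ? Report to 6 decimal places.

0.030992

With a Gamma(shape α, rate β) prior on the exponential rate λ, the posterior after n observations with total T = Σxᵢ is Gamma(α+n, β+T).
Sum of observations T = 6.9 milliseconds; n = 11.
Posterior: Gamma(3.54+11, 14.76+6.9) = Gamma(14.54, 21.66).
Var = α/β² = 0.030992.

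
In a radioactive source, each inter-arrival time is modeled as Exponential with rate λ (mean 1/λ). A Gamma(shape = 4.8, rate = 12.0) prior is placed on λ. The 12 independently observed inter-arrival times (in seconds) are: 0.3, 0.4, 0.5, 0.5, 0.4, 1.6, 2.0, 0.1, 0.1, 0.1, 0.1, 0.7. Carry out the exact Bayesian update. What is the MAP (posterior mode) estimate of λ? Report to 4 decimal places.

0.8404

With a Gamma(shape α, rate β) prior on the exponential rate λ, the posterior after n observations with total T = Σxᵢ is Gamma(α+n, β+T).
Sum of observations T = 6.8 seconds; n = 12.
Posterior: Gamma(4.8+12, 12.0+6.8) = Gamma(16.8, 18.8).
Mode = (α−1)/β = 0.8404.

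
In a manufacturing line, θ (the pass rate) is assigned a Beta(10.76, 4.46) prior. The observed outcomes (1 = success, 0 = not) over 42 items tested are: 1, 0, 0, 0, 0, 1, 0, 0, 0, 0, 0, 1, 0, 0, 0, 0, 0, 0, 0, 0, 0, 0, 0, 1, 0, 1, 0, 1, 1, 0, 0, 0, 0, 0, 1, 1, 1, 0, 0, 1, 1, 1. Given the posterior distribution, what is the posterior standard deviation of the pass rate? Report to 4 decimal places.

0.0646

The Beta prior is conjugate to a Binomial/Bernoulli likelihood; the update adds successes to α and failures to β.
Posterior: Beta(α+k, β+n−k) = Beta(10.76+13, 4.46+29) = Beta(23.76, 33.46).
Var = αβ/((α+β)²(α+β+1)) = 23.76·33.46/(57.22²·58.22) = 0.00417066; SD = √0.00417066 = 0.0646.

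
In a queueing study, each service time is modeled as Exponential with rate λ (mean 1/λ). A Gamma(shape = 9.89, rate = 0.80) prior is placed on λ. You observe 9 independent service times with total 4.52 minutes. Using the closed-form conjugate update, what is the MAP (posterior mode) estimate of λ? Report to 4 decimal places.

3.3628

With a Gamma(shape α, rate β) prior on the exponential rate λ, the posterior after n observations with total T = Σxᵢ is Gamma(α+n, β+T).
Posterior: Gamma(9.89+9, 0.80+4.52) = Gamma(18.89, 5.32).
Mode = (α−1)/β = 3.3628.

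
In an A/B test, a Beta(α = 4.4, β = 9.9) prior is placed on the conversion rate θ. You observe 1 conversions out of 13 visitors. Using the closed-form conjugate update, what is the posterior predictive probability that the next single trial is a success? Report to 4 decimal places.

The Beta prior is conjugate to a Binomial/Bernoulli likelihood; the update adds successes to α and failures to β.
Posterior: Beta(α+k, β+n−k) = Beta(4.4+1, 9.9+12) = Beta(5.4, 21.9).
For a single future Bernoulli trial, P(success | data) = α/(α+β) = 0.1978.

0.1978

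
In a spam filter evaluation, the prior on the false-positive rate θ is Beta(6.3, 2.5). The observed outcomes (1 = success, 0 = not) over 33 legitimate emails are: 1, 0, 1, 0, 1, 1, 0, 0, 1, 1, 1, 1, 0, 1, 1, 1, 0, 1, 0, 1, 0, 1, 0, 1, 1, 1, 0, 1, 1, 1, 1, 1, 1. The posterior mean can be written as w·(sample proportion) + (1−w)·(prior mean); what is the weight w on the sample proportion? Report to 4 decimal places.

The Beta prior is conjugate to a Binomial/Bernoulli likelihood; the update adds successes to α and failures to β.
Posterior mean = (α₀+k)/(α₀+β₀+n) = [n/(α₀+β₀+n)]·(k/n) + [(α₀+β₀)/(α₀+β₀+n)]·α₀/(α₀+β₀), so only n and the prior enter the weight.
The weight on the data is w = n/(α₀+β₀+n) = 33/(6.3+2.5+33) = 33/41.8 = 0.7895.

0.7895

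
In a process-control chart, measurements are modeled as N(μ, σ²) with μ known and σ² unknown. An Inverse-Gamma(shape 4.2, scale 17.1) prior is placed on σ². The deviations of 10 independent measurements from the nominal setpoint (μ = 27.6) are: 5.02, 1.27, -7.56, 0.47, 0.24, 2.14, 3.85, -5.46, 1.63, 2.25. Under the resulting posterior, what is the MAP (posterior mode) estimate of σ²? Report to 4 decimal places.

8.5970

With known mean μ and an Inverse-Gamma(α, β) prior on σ², the Normal likelihood is conjugate: posterior is Inv-Gamma(α + n/2, β + Σ(xᵢ−μ)²/2).
Σ(xᵢ−μ)² = (5.02)² + (1.27)² + (-7.56)² + (0.47)² + (0.24)² + (2.14)² + (3.85)² + (-5.46)² + (1.63)² + (2.25)² = 141.1785.
Posterior: Inv-Gamma(4.2 + 10/2, 17.1 + 141.1785/2) = Inv-Gamma(9.20, 87.68925).
Mode = β/(α+1) = 87.68925/10.20 = 8.5970.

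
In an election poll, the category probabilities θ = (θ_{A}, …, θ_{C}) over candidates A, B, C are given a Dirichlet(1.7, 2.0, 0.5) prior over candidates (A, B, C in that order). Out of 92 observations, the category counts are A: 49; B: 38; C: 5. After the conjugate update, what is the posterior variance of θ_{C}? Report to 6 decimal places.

0.000555

The Dirichlet prior is conjugate to the Multinomial likelihood: each posterior αⱼ = prior αⱼ + observed count nⱼ.
Posterior concentration: (50.7, 40.0, 5.5), total = 96.2.
Var[θ_j] = α_j(Σα−α_j)/((Σα)²(Σα+1)) = 5.5·90.7/(96.2²·97.2) = 0.000555.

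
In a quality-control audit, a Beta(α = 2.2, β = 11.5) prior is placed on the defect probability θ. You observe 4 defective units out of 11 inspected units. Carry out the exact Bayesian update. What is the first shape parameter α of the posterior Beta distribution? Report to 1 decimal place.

The Beta prior is conjugate to a Binomial/Bernoulli likelihood; the update adds successes to α and failures to β.
Posterior: Beta(α+k, β+n−k) = Beta(2.2+4, 11.5+7) = Beta(6.2, 18.5).
Posterior α = 6.2.

6.2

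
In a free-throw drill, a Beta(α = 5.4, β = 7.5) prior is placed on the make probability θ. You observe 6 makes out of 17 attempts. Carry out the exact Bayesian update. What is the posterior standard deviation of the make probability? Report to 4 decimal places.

0.0874

The Beta prior is conjugate to a Binomial/Bernoulli likelihood; the update adds successes to α and failures to β.
Posterior: Beta(α+k, β+n−k) = Beta(5.4+6, 7.5+11) = Beta(11.4, 18.5).
Var = αβ/((α+β)²(α+β+1)) = 11.4·18.5/(29.9²·30.9) = 0.00763441; SD = √0.00763441 = 0.0874.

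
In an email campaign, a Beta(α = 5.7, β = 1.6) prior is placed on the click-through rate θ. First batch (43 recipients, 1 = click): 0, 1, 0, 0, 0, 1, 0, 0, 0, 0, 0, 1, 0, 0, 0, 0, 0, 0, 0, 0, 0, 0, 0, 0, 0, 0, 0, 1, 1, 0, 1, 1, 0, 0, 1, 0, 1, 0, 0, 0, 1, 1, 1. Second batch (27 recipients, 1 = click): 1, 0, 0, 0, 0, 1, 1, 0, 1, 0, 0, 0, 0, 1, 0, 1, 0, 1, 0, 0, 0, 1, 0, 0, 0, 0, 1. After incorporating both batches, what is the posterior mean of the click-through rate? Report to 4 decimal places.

0.3454

The Beta prior is conjugate to a Binomial/Bernoulli likelihood; the update adds successes to α and failures to β.
After batch 1: Beta(5.7+12, 1.6+31) = Beta(17.7, 32.6).
After batch 2: Beta(17.7+9, 32.6+18) = Beta(26.7, 50.6).
Posterior mean = α/(α+β) = 26.7/77.3 = 0.3454.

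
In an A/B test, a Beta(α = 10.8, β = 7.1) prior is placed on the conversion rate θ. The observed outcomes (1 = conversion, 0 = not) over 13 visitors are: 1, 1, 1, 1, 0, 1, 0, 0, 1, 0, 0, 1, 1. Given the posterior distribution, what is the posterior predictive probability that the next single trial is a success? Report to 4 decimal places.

0.6084

The Beta prior is conjugate to a Binomial/Bernoulli likelihood; the update adds successes to α and failures to β.
Posterior: Beta(α+k, β+n−k) = Beta(10.8+8, 7.1+5) = Beta(18.8, 12.1).
For a single future Bernoulli trial, P(success | data) = α/(α+β) = 0.6084.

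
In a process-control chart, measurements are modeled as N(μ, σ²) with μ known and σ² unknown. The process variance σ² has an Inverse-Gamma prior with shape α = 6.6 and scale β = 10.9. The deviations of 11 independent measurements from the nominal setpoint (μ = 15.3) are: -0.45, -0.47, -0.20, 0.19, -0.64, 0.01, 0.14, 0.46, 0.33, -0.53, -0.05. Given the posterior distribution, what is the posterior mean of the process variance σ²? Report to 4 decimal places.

1.0510

With known mean μ and an Inverse-Gamma(α, β) prior on σ², the Normal likelihood is conjugate: posterior is Inv-Gamma(α + n/2, β + Σ(xᵢ−μ)²/2).
Σ(xᵢ−μ)² = (-0.45)² + (-0.47)² + (-0.20)² + (0.19)² + (-0.64)² + (0.01)² + (0.14)² + (0.46)² + (0.33)² + (-0.53)² + (-0.05)² = 1.5327.
Posterior: Inv-Gamma(6.6 + 11/2, 10.9 + 1.5327/2) = Inv-Gamma(12.10, 11.66635).
E[σ²|data] = β/(α−1) = 11.66635/11.10 = 1.0510.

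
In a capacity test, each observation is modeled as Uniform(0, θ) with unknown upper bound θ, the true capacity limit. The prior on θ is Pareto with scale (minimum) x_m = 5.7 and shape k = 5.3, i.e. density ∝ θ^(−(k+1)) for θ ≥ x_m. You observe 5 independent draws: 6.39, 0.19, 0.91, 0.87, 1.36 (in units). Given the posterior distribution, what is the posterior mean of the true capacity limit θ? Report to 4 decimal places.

7.0771

A Pareto(scale x_m, shape k) prior on the upper bound θ of Uniform(0, θ) is conjugate: posterior is Pareto(max(x_m, max xᵢ), k + n).
Sample maximum = 6.39; prior scale x_m = 5.7 → posterior scale = max = 6.39.
Posterior shape = 5.3 + 5 = 10.3.
E[θ|data] = k·x_m/(k−1) = 10.3·6.39/9.3 = 7.0771.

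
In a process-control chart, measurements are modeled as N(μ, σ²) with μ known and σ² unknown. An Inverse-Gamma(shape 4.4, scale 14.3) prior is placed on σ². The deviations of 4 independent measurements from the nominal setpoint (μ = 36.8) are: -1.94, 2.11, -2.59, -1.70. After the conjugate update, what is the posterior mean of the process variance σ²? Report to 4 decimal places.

With known mean μ and an Inverse-Gamma(α, β) prior on σ², the Normal likelihood is conjugate: posterior is Inv-Gamma(α + n/2, β + Σ(xᵢ−μ)²/2).
Σ(xᵢ−μ)² = (-1.94)² + (2.11)² + (-2.59)² + (-1.70)² = 17.8138.
Posterior: Inv-Gamma(4.4 + 4/2, 14.3 + 17.8138/2) = Inv-Gamma(6.40, 23.20690).
E[σ²|data] = β/(α−1) = 23.20690/5.40 = 4.2976.

4.2976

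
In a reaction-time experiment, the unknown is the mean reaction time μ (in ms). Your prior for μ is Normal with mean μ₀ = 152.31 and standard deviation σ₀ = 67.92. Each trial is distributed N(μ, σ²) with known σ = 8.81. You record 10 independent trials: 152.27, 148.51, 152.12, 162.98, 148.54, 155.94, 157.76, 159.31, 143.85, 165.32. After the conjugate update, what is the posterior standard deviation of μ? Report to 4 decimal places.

For Normal data with known variance σ², a Normal(μ₀, σ₀²) prior on μ is conjugate. Posterior precision = 1/σ₀² + n/σ²; posterior mean is the precision-weighted average of μ₀ and x̄.
σ₀² = 67.92² = 4613.1264, σ² = 8.81² = 77.6161; σ² + n·σ₀² = 77.6161 + 10·4613.1264 = 46208.8801.
Posterior precision = 1/σ₀² + n/σ² = 1/4613.1264 + 10/77.6161 = (σ² + n·σ₀²)/(σ₀²σ²) = 46208.8801/(4613.1264·77.6161); posterior variance σₙ² = σ₀²σ²/(σ² + n·σ₀²) = 4613.1264·77.6161/46208.8801 = 7.748573.
Posterior SD = √σₙ² = √(4613.1264·77.6161/46208.8801) = 2.7836.

2.7836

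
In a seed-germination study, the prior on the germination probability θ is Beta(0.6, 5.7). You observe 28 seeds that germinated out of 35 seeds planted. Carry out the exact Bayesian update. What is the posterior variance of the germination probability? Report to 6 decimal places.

0.005034

The Beta prior is conjugate to a Binomial/Bernoulli likelihood; the update adds successes to α and failures to β.
Posterior: Beta(α+k, β+n−k) = Beta(0.6+28, 5.7+7) = Beta(28.6, 12.7).
Var = αβ/((α+β)²(α+β+1)) = 28.6·12.7/(41.3²·42.3) = 0.005034.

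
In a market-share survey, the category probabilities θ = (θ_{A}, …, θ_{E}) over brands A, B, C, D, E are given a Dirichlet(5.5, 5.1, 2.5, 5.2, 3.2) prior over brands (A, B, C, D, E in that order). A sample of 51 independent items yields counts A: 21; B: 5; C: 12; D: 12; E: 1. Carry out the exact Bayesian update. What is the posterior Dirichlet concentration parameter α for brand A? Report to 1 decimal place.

26.5

The Dirichlet prior is conjugate to the Multinomial likelihood: each posterior αⱼ = prior αⱼ + observed count nⱼ.
Posterior concentration: (26.5, 10.1, 14.5, 17.2, 4.2), total = 72.5.
α_{A} = 5.5 + 21 = 26.5.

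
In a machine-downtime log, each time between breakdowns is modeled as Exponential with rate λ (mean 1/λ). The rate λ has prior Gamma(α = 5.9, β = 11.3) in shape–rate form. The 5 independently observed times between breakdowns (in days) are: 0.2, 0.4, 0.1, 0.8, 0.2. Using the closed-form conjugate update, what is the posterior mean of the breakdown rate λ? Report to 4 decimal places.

With a Gamma(shape α, rate β) prior on the exponential rate λ, the posterior after n observations with total T = Σxᵢ is Gamma(α+n, β+T).
Sum of observations T = 1.7 days; n = 5.
Posterior: Gamma(5.9+5, 11.3+1.7) = Gamma(10.9, 13.0).
Posterior mean of λ = α/β = 10.9/13.0 = 0.8385.

0.8385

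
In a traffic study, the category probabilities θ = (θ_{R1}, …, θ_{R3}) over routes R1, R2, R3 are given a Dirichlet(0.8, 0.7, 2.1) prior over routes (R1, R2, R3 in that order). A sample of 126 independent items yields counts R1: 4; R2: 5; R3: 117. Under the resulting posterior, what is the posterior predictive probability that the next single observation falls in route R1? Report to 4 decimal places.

The Dirichlet prior is conjugate to the Multinomial likelihood: each posterior αⱼ = prior αⱼ + observed count nⱼ.
Posterior concentration: (4.8, 5.7, 119.1), total = 129.6.
P(next = R1 | data) = α_{R1}/Σα = 0.0370.

0.0370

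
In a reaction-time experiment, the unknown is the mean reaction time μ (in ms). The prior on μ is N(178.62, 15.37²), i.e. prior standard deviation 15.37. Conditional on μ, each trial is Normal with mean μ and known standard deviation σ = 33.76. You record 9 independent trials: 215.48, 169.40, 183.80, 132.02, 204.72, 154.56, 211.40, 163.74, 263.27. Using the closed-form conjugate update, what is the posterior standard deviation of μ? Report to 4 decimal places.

9.0798

For Normal data with known variance σ², a Normal(μ₀, σ₀²) prior on μ is conjugate. Posterior precision = 1/σ₀² + n/σ²; posterior mean is the precision-weighted average of μ₀ and x̄.
σ₀² = 15.37² = 236.2369, σ² = 33.76² = 1139.7376; σ² + n·σ₀² = 1139.7376 + 9·236.2369 = 3265.8697.
Posterior precision = 1/σ₀² + n/σ² = 1/236.2369 + 9/1139.7376 = (σ² + n·σ₀²)/(σ₀²σ²) = 3265.8697/(236.2369·1139.7376); posterior variance σₙ² = σ₀²σ²/(σ² + n·σ₀²) = 236.2369·1139.7376/3265.8697 = 82.442994.
Posterior SD = √σₙ² = √(236.2369·1139.7376/3265.8697) = 9.0798.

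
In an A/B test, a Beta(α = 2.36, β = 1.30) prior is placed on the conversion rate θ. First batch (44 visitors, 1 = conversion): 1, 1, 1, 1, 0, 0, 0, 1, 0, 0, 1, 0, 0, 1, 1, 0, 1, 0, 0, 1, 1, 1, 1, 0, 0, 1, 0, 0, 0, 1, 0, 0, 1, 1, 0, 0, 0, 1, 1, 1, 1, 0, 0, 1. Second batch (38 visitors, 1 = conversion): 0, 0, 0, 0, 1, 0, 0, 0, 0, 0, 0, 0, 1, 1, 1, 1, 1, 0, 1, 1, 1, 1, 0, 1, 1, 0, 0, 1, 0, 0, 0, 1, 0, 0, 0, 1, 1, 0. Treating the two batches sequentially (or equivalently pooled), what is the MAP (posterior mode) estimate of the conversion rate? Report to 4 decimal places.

The Beta prior is conjugate to a Binomial/Bernoulli likelihood; the update adds successes to α and failures to β.
After batch 1: Beta(2.36+22, 1.30+22) = Beta(24.36, 23.30).
After batch 2: Beta(24.36+16, 23.30+22) = Beta(40.36, 45.30).
Mode of Beta(a,b) for a,b>1 is (a−1)/(a+b−2) = 39.36/83.66 = 0.4705.

0.4705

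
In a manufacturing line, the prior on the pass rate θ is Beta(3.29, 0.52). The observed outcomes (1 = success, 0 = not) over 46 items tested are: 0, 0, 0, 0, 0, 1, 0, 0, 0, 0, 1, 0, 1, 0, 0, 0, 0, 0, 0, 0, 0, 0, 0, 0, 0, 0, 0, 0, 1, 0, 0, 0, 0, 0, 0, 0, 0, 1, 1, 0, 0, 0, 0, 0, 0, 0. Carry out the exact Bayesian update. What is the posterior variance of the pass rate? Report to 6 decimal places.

0.002986

The Beta prior is conjugate to a Binomial/Bernoulli likelihood; the update adds successes to α and failures to β.
Posterior: Beta(α+k, β+n−k) = Beta(3.29+6, 0.52+40) = Beta(9.29, 40.52).
Var = αβ/((α+β)²(α+β+1)) = 9.29·40.52/(49.81²·50.81) = 0.002986.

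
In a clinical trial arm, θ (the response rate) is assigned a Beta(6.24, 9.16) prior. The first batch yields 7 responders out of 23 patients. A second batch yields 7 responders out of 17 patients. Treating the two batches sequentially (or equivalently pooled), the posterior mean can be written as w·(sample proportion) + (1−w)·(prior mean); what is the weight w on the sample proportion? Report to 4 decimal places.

0.7220

The Beta prior is conjugate to a Binomial/Bernoulli likelihood; the update adds successes to α and failures to β.
Total number of patients: n = 23 + 17 = 40.
Posterior mean = (α₀+k)/(α₀+β₀+n) = [n/(α₀+β₀+n)]·(k/n) + [(α₀+β₀)/(α₀+β₀+n)]·α₀/(α₀+β₀), so only n and the prior enter the weight.
The weight on the data is w = n/(α₀+β₀+n) = 40/(6.24+9.16+40) = 40/55.40 = 0.7220.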